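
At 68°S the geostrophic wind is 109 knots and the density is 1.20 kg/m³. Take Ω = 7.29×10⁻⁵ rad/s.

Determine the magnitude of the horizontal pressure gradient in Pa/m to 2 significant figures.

9.1×10⁻³ Pa/m

Coriolis parameter at 68°S:
f = 2Ω sin φ = 2 × 7.29×10⁻⁵ × sin 68° = 1.35×10⁻⁴ s⁻¹
Wind speed in SI: 109 knots = 56.1 m/s
Geostrophic balance rearranged: |∂P/∂n| = f ρ V_g
|∂P/∂n| = 1.35×10⁻⁴ × 1.20 × 56.1 = 9.10×10⁻³ Pa/m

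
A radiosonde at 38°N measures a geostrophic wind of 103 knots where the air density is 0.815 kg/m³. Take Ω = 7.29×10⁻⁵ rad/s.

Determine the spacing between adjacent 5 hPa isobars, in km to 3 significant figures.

Coriolis parameter at 38°N:
f = 2Ω sin φ = 2 × 7.29×10⁻⁵ × sin 38° = 8.98×10⁻⁵ s⁻¹
Wind speed in SI: 103 knots = 53.0 m/s
Geostrophic balance rearranged: |∂P/∂n| = f ρ V_g
|∂P/∂n| = 8.98×10⁻⁵ × 0.815 × 53.0 = 3.88×10⁻³ Pa/m
Isobar spacing: Δn = ΔP/|∂P/∂n| = 500 Pa / 3.88×10⁻³ Pa/m = 128985 m ≈ 129 km

129 km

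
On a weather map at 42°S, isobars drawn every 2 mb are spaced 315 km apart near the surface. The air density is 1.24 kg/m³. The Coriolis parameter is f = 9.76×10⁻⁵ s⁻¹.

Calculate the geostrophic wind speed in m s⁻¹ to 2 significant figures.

5.2 m s⁻¹

Pressure gradient: |∂P/∂n| = 200 Pa / 315000 m = 6.35×10⁻⁴ Pa/m
Geostrophic balance (pressure-gradient force = Coriolis force):
V_g = (1/(fρ)) |∂P/∂n| = 6.35×10⁻⁴ / (9.76×10⁻⁵ × 1.24) = 5.25 m/s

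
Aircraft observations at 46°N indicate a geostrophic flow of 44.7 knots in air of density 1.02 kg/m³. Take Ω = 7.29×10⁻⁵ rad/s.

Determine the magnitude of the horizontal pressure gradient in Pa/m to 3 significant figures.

Coriolis parameter at 46°N:
f = 2Ω sin φ = 2 × 7.29×10⁻⁵ × sin 46° = 1.05×10⁻⁴ s⁻¹
Wind speed in SI: 44.7 knots = 23.0 m/s
Geostrophic balance rearranged: |∂P/∂n| = f ρ V_g
|∂P/∂n| = 1.05×10⁻⁴ × 1.02 × 23.0 = 2.46×10⁻³ Pa/m

2.46×10⁻³ Pa/m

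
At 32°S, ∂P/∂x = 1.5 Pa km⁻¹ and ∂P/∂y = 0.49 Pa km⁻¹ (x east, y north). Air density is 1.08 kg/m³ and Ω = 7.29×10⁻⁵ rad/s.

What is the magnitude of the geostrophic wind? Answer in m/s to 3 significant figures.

18.9 m/s

Coriolis parameter at 32°S:
f = 2Ω sin φ = 2 × 7.29×10⁻⁵ × sin 32° = 7.73×10⁻⁵ s⁻¹
In the Southern Hemisphere f is negative: f = −7.73×10⁻⁵ s⁻¹.
Component geostrophic relations (x east, y north):
u_g = −(1/(fρ)) ∂P/∂y,  v_g = (1/(fρ)) ∂P/∂x
u_g = −(0.49×10⁻³)/(−7.73×10⁻⁵ × 1.08) = 5.87 m/s;  v_g = (1.5×10⁻³)/(−7.73×10⁻⁵ × 1.08) = −18.0 m/s
|V_g| = √(u_g² + v_g²) = 18.9 m/s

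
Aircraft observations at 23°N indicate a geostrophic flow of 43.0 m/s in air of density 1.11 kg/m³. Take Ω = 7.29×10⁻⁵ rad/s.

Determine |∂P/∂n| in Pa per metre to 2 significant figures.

2.7×10⁻³ Pa/m

Coriolis parameter at 23°N:
f = 2Ω sin φ = 2 × 7.29×10⁻⁵ × sin 23° = 5.70×10⁻⁵ s⁻¹
Geostrophic balance rearranged: |∂P/∂n| = f ρ V_g
|∂P/∂n| = 5.70×10⁻⁵ × 1.11 × 43.0 = 2.72×10⁻³ Pa/m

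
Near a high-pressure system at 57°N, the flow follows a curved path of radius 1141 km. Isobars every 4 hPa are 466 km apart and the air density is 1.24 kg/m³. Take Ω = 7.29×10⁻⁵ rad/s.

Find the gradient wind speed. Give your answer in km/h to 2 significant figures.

Coriolis parameter at 57°N:
f = 2Ω sin φ = 2 × 7.29×10⁻⁵ × sin 57° = 1.22×10⁻⁴ s⁻¹
Pressure gradient: |∂P/∂n| = 400 Pa / 466000 m = 8.58×10⁻⁴ Pa/m
Geostrophic speed: V_g = |∂P/∂n|/(fρ) = 8.58×10⁻⁴/(1.22×10⁻⁴ × 1.24) = 5.66 m/s
Around a high, pressure-gradient force acts outward with centrifugal, so Coriolis balances both:
fV = (1/ρ)|∂P/∂n| + V²/R  →  V² − fR·V + fR·V_g = 0
With fR = 1.22×10⁻⁴ × 1141×10³ m = 140 m/s:
V = [fR − √((fR)² − 4 fR V_g)]/2 = [140 − √(140² − 4×140×5.66)]/2 = 5.91 m/s
Supergeostrophic (V > V_g = 5.66 m/s), as expected around a high.
Converting: 5.91 m/s × 3.6 = 21 km/h

21 km/h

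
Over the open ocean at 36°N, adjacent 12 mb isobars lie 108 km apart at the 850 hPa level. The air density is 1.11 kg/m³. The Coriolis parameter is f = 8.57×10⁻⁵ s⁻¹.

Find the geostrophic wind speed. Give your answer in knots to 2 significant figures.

230 knots

Pressure gradient: |∂P/∂n| = 1200 Pa / 108000 m = 1.11×10⁻² Pa/m
Geostrophic balance (pressure-gradient force = Coriolis force):
V_g = (1/(fρ)) |∂P/∂n| = 1.11×10⁻² / (8.57×10⁻⁵ × 1.11) = 117 m/s
Converting: 117 m/s × 1.944 = 230 knots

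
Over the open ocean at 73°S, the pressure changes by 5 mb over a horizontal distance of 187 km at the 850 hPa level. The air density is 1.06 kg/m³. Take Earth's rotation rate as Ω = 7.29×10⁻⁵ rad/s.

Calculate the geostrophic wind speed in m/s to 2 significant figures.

18 m/s

Coriolis parameter at 73°S:
f = 2Ω sin φ = 2 × 7.29×10⁻⁵ × sin 73° = 1.39×10⁻⁴ s⁻¹
Pressure gradient: |∂P/∂n| = 500 Pa / 187000 m = 2.67×10⁻³ Pa/m
Geostrophic balance (pressure-gradient force = Coriolis force):
V_g = (1/(fρ)) |∂P/∂n| = 2.67×10⁻³ / (1.39×10⁻⁴ × 1.06) = 18.1 m/s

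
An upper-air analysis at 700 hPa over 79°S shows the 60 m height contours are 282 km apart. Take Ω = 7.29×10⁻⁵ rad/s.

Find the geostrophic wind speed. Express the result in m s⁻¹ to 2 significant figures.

15 m s⁻¹

Coriolis parameter at 79°S:
f = 2Ω sin φ = 2 × 7.29×10⁻⁵ × sin 79° = 1.43×10⁻⁴ s⁻¹
Height gradient: |∂Z/∂n| = 60 m / 282000 m = 2.13×10⁻⁴
On a pressure surface, geostrophic balance gives V_g = (g/f)|∂Z/∂n|:
V_g = 9.81 × 2.13×10⁻⁴ / 1.43×10⁻⁴ = 14.6 m/s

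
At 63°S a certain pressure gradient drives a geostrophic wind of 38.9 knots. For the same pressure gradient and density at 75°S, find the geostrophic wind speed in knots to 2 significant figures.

With the same pressure gradient and density, V_g ∝ 1/f ∝ 1/sin φ.
V₂ = V₁ · sin φ₁ / sin φ₂ = 38.9 × sin 63° / sin 75°
V₂ = 38.9 × 0.8910/0.9659 = 36 knots

36 knots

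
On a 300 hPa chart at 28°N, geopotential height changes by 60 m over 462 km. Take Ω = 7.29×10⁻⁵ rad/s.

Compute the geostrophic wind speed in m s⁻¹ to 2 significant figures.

Coriolis parameter at 28°N:
f = 2Ω sin φ = 2 × 7.29×10⁻⁵ × sin 28° = 6.84×10⁻⁵ s⁻¹
Height gradient: |∂Z/∂n| = 60 m / 462000 m = 1.30×10⁻⁴
On a pressure surface, geostrophic balance gives V_g = (g/f)|∂Z/∂n|:
V_g = 9.81 × 1.30×10⁻⁴ / 6.84×10⁻⁵ = 18.6 m/s

19 m s⁻¹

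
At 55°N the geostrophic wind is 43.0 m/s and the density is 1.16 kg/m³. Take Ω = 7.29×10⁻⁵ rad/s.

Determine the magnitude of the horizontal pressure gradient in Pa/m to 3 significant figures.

5.96×10⁻³ Pa/m

Coriolis parameter at 55°N:
f = 2Ω sin φ = 2 × 7.29×10⁻⁵ × sin 55° = 1.19×10⁻⁴ s⁻¹
Geostrophic balance rearranged: |∂P/∂n| = f ρ V_g
|∂P/∂n| = 1.19×10⁻⁴ × 1.16 × 43.0 = 5.96×10⁻³ Pa/m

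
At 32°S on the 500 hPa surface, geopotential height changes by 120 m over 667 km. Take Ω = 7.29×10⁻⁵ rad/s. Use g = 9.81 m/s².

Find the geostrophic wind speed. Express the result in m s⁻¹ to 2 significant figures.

23 m s⁻¹

Coriolis parameter at 32°S:
f = 2Ω sin φ = 2 × 7.29×10⁻⁵ × sin 32° = 7.73×10⁻⁵ s⁻¹
Height gradient: |∂Z/∂n| = 120 m / 667000 m = 1.80×10⁻⁴
On a pressure surface, geostrophic balance gives V_g = (g/f)|∂Z/∂n|:
V_g = 9.81 × 1.80×10⁻⁴ / 7.73×10⁻⁵ = 22.8 m/s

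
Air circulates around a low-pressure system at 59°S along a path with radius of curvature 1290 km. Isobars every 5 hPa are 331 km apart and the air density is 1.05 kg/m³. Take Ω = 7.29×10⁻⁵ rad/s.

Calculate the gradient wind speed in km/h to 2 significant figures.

Coriolis parameter at 59°S:
f = 2Ω sin φ = 2 × 7.29×10⁻⁵ × sin 59° = 1.25×10⁻⁴ s⁻¹
Pressure gradient: |∂P/∂n| = 500 Pa / 331000 m = 1.51×10⁻³ Pa/m
Geostrophic speed: V_g = |∂P/∂n|/(fρ) = 1.51×10⁻³/(1.25×10⁻⁴ × 1.05) = 11.5 m/s
Around a low, centrifugal force acts outward with Coriolis, so pressure-gradient force balances both:
(1/ρ)|∂P/∂n| = fV + V²/R  →  V² + fR·V − fR·V_g = 0
With fR = 1.25×10⁻⁴ × 1290×10³ m = 161 m/s:
V = [−fR + √((fR)² + 4 fR V_g)]/2 = [−161 + √(161² + 4×161×11.5)]/2 = 10.8 m/s
Subgeostrophic (V < V_g = 11.5 m/s), as expected around a low.
Converting: 10.8 m/s × 3.6 = 39 km/h

39 km/h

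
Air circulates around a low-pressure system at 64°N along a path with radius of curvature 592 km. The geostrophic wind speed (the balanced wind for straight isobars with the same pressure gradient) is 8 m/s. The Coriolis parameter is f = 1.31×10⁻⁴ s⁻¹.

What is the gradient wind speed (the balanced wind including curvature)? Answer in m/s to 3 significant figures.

Around a low, centrifugal force acts outward with Coriolis, so pressure-gradient force balances both:
(1/ρ)|∂P/∂n| = fV + V²/R  →  V² + fR·V − fR·V_g = 0
With fR = 1.31×10⁻⁴ × 592×10³ m = 77.6 m/s:
V = [−fR + √((fR)² + 4 fR V_g)]/2 = [−77.6 + √(77.6² + 4×77.6×8)]/2 = 7.31 m/s
Subgeostrophic (V < V_g = 8 m/s), as expected around a low.

7.31 m/s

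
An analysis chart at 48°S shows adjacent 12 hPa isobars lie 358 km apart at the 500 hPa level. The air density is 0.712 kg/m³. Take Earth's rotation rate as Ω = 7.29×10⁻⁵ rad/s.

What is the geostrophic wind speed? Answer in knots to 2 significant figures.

Coriolis parameter at 48°S:
f = 2Ω sin φ = 2 × 7.29×10⁻⁵ × sin 48° = 1.08×10⁻⁴ s⁻¹
Pressure gradient: |∂P/∂n| = 1200 Pa / 358000 m = 3.35×10⁻³ Pa/m
Geostrophic balance (pressure-gradient force = Coriolis force):
V_g = (1/(fρ)) |∂P/∂n| = 3.35×10⁻³ / (1.08×10⁻⁴ × 0.712) = 43.4 m/s
Converting: 43.4 m/s × 1.944 = 84 knots

84 knots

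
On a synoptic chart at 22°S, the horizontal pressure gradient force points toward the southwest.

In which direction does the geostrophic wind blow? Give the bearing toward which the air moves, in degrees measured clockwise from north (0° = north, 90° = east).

The pressure-gradient force points toward the southwest (bearing 225°).
Geostrophic balance: in the Southern Hemisphere the Coriolis force deflects motion to the left, so the geostrophic wind blows 90° to the left of the pressure-gradient force (low pressure on the right).
Rotating 225° by 90° counterclockwise gives 135° — the wind blows toward the southeast.

135°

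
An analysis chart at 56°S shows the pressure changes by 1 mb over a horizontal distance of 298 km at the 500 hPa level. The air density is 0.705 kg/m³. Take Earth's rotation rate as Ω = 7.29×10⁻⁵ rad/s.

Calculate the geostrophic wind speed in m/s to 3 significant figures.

3.94 m/s

Coriolis parameter at 56°S:
f = 2Ω sin φ = 2 × 7.29×10⁻⁵ × sin 56° = 1.21×10⁻⁴ s⁻¹
Pressure gradient: |∂P/∂n| = 100 Pa / 298000 m = 3.36×10⁻⁴ Pa/m
Geostrophic balance (pressure-gradient force = Coriolis force):
V_g = (1/(fρ)) |∂P/∂n| = 3.36×10⁻⁴ / (1.21×10⁻⁴ × 0.705) = 3.94 m/s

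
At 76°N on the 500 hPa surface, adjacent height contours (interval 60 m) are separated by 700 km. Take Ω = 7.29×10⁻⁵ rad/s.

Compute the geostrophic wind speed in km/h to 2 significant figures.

21 km/h

Coriolis parameter at 76°N:
f = 2Ω sin φ = 2 × 7.29×10⁻⁵ × sin 76° = 1.41×10⁻⁴ s⁻¹
Height gradient: |∂Z/∂n| = 60 m / 700000 m = 8.57×10⁻⁵
On a pressure surface, geostrophic balance gives V_g = (g/f)|∂Z/∂n|:
V_g = 9.81 × 8.57×10⁻⁵ / 1.41×10⁻⁴ = 5.94 m/s
Converting: 5.94 m/s × 3.6 = 21 km/h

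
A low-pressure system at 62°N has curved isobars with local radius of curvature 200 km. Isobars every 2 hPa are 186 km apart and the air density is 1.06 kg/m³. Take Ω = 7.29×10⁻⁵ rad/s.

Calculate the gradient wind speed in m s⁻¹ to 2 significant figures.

6.3 m s⁻¹

Coriolis parameter at 62°N:
f = 2Ω sin φ = 2 × 7.29×10⁻⁵ × sin 62° = 1.29×10⁻⁴ s⁻¹
Pressure gradient: |∂P/∂n| = 200 Pa / 186000 m = 1.08×10⁻³ Pa/m
Geostrophic speed: V_g = |∂P/∂n|/(fρ) = 1.08×10⁻³/(1.29×10⁻⁴ × 1.06) = 7.88 m/s
Around a low, centrifugal force acts outward with Coriolis, so pressure-gradient force balances both:
(1/ρ)|∂P/∂n| = fV + V²/R  →  V² + fR·V − fR·V_g = 0
With fR = 1.29×10⁻⁴ × 200×10³ m = 25.7 m/s:
V = [−fR + √((fR)² + 4 fR V_g)]/2 = [−25.7 + √(25.7² + 4×25.7×7.88)]/2 = 6.33 m/s
Subgeostrophic (V < V_g = 7.88 m/s), as expected around a low.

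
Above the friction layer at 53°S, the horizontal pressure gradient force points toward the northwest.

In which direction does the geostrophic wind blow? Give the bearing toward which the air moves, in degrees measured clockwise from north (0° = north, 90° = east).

The pressure-gradient force points toward the northwest (bearing 315°).
Geostrophic balance: in the Southern Hemisphere the Coriolis force deflects motion to the left, so the geostrophic wind blows 90° to the left of the pressure-gradient force (low pressure on the right).
Rotating 315° by 90° counterclockwise gives 225° — the wind blows toward the southwest.

225°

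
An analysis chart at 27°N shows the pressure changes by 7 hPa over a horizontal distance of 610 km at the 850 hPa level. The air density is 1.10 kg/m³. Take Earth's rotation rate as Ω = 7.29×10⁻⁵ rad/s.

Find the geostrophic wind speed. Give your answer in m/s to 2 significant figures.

Coriolis parameter at 27°N:
f = 2Ω sin φ = 2 × 7.29×10⁻⁵ × sin 27° = 6.62×10⁻⁵ s⁻¹
Pressure gradient: |∂P/∂n| = 700 Pa / 610000 m = 1.15×10⁻³ Pa/m
Geostrophic balance (pressure-gradient force = Coriolis force):
V_g = (1/(fρ)) |∂P/∂n| = 1.15×10⁻³ / (6.62×10⁻⁵ × 1.10) = 15.8 m/s

16 m/s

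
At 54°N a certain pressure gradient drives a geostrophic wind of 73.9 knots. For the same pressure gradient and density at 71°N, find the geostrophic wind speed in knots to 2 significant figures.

63 knots

With the same pressure gradient and density, V_g ∝ 1/f ∝ 1/sin φ.
V₂ = V₁ · sin φ₁ / sin φ₂ = 73.9 × sin 54° / sin 71°
V₂ = 73.9 × 0.8090/0.9455 = 63 knots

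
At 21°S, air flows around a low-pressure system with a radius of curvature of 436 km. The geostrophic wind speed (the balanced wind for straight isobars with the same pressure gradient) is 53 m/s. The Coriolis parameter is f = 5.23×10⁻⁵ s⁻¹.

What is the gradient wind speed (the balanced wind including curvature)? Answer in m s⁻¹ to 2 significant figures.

Around a low, centrifugal force acts outward with Coriolis, so pressure-gradient force balances both:
(1/ρ)|∂P/∂n| = fV + V²/R  →  V² + fR·V − fR·V_g = 0
With fR = 5.23×10⁻⁵ × 436×10³ m = 22.8 m/s:
V = [−fR + √((fR)² + 4 fR V_g)]/2 = [−22.8 + √(22.8² + 4×22.8×53)]/2 = 25.2 m/s
Subgeostrophic (V < V_g = 53 m/s), as expected around a low.

25 m s⁻¹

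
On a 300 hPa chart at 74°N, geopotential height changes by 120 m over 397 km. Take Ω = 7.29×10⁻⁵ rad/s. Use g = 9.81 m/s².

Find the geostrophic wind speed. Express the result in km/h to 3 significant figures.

76.2 km/h

Coriolis parameter at 74°N:
f = 2Ω sin φ = 2 × 7.29×10⁻⁵ × sin 74° = 1.40×10⁻⁴ s⁻¹
Height gradient: |∂Z/∂n| = 120 m / 397000 m = 3.02×10⁻⁴
On a pressure surface, geostrophic balance gives V_g = (g/f)|∂Z/∂n|:
V_g = 9.81 × 3.02×10⁻⁴ / 1.40×10⁻⁴ = 21.2 m/s
Converting: 21.2 m/s × 3.6 = 76.2 km/h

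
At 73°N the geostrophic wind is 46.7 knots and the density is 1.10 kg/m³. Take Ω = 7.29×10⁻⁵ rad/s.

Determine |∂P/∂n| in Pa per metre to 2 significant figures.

3.7×10⁻³ Pa/m

Coriolis parameter at 73°N:
f = 2Ω sin φ = 2 × 7.29×10⁻⁵ × sin 73° = 1.39×10⁻⁴ s⁻¹
Wind speed in SI: 46.7 knots = 24.0 m/s
Geostrophic balance rearranged: |∂P/∂n| = f ρ V_g
|∂P/∂n| = 1.39×10⁻⁴ × 1.10 × 24.0 = 3.68×10⁻³ Pa/m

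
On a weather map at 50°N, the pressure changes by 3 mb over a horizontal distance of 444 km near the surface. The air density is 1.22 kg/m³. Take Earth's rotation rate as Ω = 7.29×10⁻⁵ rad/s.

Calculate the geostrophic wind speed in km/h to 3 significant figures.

17.9 km/h

Coriolis parameter at 50°N:
f = 2Ω sin φ = 2 × 7.29×10⁻⁵ × sin 50° = 1.12×10⁻⁴ s⁻¹
Pressure gradient: |∂P/∂n| = 300 Pa / 444000 m = 6.76×10⁻⁴ Pa/m
Geostrophic balance (pressure-gradient force = Coriolis force):
V_g = (1/(fρ)) |∂P/∂n| = 6.76×10⁻⁴ / (1.12×10⁻⁴ × 1.22) = 4.96 m/s
Converting: 4.96 m/s × 3.6 = 17.9 km/h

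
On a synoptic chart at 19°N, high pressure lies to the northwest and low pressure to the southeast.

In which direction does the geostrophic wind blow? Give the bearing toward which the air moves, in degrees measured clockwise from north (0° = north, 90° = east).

225°

The pressure-gradient force points toward the southeast (bearing 135°).
Geostrophic balance: in the Northern Hemisphere the Coriolis force deflects motion to the right, so the geostrophic wind blows 90° to the right of the pressure-gradient force (low pressure on the left).
Rotating 135° by 90° clockwise gives 225° — the wind blows toward the southwest.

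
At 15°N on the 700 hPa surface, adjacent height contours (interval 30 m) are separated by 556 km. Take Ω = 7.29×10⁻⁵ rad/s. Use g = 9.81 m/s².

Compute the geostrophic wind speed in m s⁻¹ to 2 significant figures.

Coriolis parameter at 15°N:
f = 2Ω sin φ = 2 × 7.29×10⁻⁵ × sin 15° = 3.77×10⁻⁵ s⁻¹
Height gradient: |∂Z/∂n| = 30 m / 556000 m = 5.40×10⁻⁵
On a pressure surface, geostrophic balance gives V_g = (g/f)|∂Z/∂n|:
V_g = 9.81 × 5.40×10⁻⁵ / 3.77×10⁻⁵ = 14.0 m/s

14 m s⁻¹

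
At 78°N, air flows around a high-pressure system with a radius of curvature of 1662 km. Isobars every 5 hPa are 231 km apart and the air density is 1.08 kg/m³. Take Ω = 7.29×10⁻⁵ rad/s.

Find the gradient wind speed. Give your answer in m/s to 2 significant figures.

Coriolis parameter at 78°N:
f = 2Ω sin φ = 2 × 7.29×10⁻⁵ × sin 78° = 1.43×10⁻⁴ s⁻¹
Pressure gradient: |∂P/∂n| = 500 Pa / 231000 m = 2.16×10⁻³ Pa/m
Geostrophic speed: V_g = |∂P/∂n|/(fρ) = 2.16×10⁻³/(1.43×10⁻⁴ × 1.08) = 14.1 m/s
Around a high, pressure-gradient force acts outward with centrifugal, so Coriolis balances both:
fV = (1/ρ)|∂P/∂n| + V²/R  →  V² − fR·V + fR·V_g = 0
With fR = 1.43×10⁻⁴ × 1662×10³ m = 237 m/s:
V = [fR − √((fR)² − 4 fR V_g)]/2 = [237 − √(237² − 4×237×14.1)]/2 = 15 m/s
Supergeostrophic (V > V_g = 14.1 m/s), as expected around a high.

15 m/s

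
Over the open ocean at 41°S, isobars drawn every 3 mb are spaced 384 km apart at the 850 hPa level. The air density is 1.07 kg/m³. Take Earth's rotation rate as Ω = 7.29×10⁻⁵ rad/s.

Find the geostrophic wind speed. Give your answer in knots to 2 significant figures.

15 knots

Coriolis parameter at 41°S:
f = 2Ω sin φ = 2 × 7.29×10⁻⁵ × sin 41° = 9.57×10⁻⁵ s⁻¹
Pressure gradient: |∂P/∂n| = 300 Pa / 384000 m = 7.81×10⁻⁴ Pa/m
Geostrophic balance (pressure-gradient force = Coriolis force):
V_g = (1/(fρ)) |∂P/∂n| = 7.81×10⁻⁴ / (9.57×10⁻⁵ × 1.07) = 7.63 m/s
Converting: 7.63 m/s × 1.944 = 15 knots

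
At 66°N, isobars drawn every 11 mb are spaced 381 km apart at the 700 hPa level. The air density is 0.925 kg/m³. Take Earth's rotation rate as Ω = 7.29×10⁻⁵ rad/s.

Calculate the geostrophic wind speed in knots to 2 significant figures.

Coriolis parameter at 66°N:
f = 2Ω sin φ = 2 × 7.29×10⁻⁵ × sin 66° = 1.33×10⁻⁴ s⁻¹
Pressure gradient: |∂P/∂n| = 1100 Pa / 381000 m = 2.89×10⁻³ Pa/m
Geostrophic balance (pressure-gradient force = Coriolis force):
V_g = (1/(fρ)) |∂P/∂n| = 2.89×10⁻³ / (1.33×10⁻⁴ × 0.925) = 23.4 m/s
Converting: 23.4 m/s × 1.944 = 46 knots

46 knots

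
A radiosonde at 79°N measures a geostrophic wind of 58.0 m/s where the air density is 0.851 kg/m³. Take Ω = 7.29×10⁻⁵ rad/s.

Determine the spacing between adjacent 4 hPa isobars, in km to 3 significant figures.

Coriolis parameter at 79°N:
f = 2Ω sin φ = 2 × 7.29×10⁻⁵ × sin 79° = 1.43×10⁻⁴ s⁻¹
Geostrophic balance rearranged: |∂P/∂n| = f ρ V_g
|∂P/∂n| = 1.43×10⁻⁴ × 0.851 × 58.0 = 7.06×10⁻³ Pa/m
Isobar spacing: Δn = ΔP/|∂P/∂n| = 400 Pa / 7.06×10⁻³ Pa/m = 56624 m ≈ 56.6 km

56.6 km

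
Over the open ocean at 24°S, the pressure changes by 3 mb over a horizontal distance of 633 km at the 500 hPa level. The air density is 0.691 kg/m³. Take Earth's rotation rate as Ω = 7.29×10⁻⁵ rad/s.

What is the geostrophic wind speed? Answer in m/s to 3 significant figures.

11.6 m/s

Coriolis parameter at 24°S:
f = 2Ω sin φ = 2 × 7.29×10⁻⁵ × sin 24° = 5.93×10⁻⁵ s⁻¹
Pressure gradient: |∂P/∂n| = 300 Pa / 633000 m = 4.74×10⁻⁴ Pa/m
Geostrophic balance (pressure-gradient force = Coriolis force):
V_g = (1/(fρ)) |∂P/∂n| = 4.74×10⁻⁴ / (5.93×10⁻⁵ × 0.691) = 11.6 m/s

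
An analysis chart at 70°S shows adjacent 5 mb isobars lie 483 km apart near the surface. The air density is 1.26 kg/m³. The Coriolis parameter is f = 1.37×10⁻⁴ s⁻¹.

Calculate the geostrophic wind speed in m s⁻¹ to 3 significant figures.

6.00 m s⁻¹

Pressure gradient: |∂P/∂n| = 500 Pa / 483000 m = 1.04×10⁻³ Pa/m
Geostrophic balance (pressure-gradient force = Coriolis force):
V_g = (1/(fρ)) |∂P/∂n| = 1.04×10⁻³ / (1.37×10⁻⁴ × 1.26) = 6.00 m/s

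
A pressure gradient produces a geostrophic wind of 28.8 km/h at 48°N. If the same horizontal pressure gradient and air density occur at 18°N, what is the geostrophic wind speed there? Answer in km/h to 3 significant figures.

With the same pressure gradient and density, V_g ∝ 1/f ∝ 1/sin φ.
V₂ = V₁ · sin φ₁ / sin φ₂ = 28.8 × sin 48° / sin 18°
V₂ = 28.8 × 0.7431/0.3090 = 69.3 km/h

69.3 km/h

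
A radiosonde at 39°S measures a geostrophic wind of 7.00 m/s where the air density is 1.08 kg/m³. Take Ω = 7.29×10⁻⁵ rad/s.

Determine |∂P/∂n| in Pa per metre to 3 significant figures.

Coriolis parameter at 39°S:
f = 2Ω sin φ = 2 × 7.29×10⁻⁵ × sin 39° = 9.18×10⁻⁵ s⁻¹
Geostrophic balance rearranged: |∂P/∂n| = f ρ V_g
|∂P/∂n| = 9.18×10⁻⁵ × 1.08 × 7.00 = 6.94×10⁻⁴ Pa/m

6.94×10⁻⁴ Pa/m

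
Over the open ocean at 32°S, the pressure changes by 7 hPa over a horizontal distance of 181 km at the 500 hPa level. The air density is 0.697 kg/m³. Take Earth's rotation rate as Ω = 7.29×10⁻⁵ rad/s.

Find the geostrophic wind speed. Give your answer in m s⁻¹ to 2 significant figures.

72 m s⁻¹

Coriolis parameter at 32°S:
f = 2Ω sin φ = 2 × 7.29×10⁻⁵ × sin 32° = 7.73×10⁻⁵ s⁻¹
Pressure gradient: |∂P/∂n| = 700 Pa / 181000 m = 3.87×10⁻³ Pa/m
Geostrophic balance (pressure-gradient force = Coriolis force):
V_g = (1/(fρ)) |∂P/∂n| = 3.87×10⁻³ / (7.73×10⁻⁵ × 0.697) = 71.8 m/s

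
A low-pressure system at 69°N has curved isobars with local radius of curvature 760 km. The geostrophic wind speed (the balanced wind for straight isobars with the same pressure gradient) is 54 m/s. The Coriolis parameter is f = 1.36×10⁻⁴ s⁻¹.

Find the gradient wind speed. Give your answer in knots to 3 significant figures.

Around a low, centrifugal force acts outward with Coriolis, so pressure-gradient force balances both:
(1/ρ)|∂P/∂n| = fV + V²/R  →  V² + fR·V − fR·V_g = 0
With fR = 1.36×10⁻⁴ × 760×10³ m = 103 m/s:
V = [−fR + √((fR)² + 4 fR V_g)]/2 = [−103 + √(103² + 4×103×54)]/2 = 39.2 m/s
Subgeostrophic (V < V_g = 54 m/s), as expected around a low.
Converting: 39.2 m/s × 1.944 = 76.1 knots

76.1 knots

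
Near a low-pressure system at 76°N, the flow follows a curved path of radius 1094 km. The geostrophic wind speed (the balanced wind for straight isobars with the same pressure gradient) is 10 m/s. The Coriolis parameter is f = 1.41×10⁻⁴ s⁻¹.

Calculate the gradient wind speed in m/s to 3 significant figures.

9.42 m/s

Around a low, centrifugal force acts outward with Coriolis, so pressure-gradient force balances both:
(1/ρ)|∂P/∂n| = fV + V²/R  →  V² + fR·V − fR·V_g = 0
With fR = 1.41×10⁻⁴ × 1094×10³ m = 154 m/s:
V = [−fR + √((fR)² + 4 fR V_g)]/2 = [−154 + √(154² + 4×154×10)]/2 = 9.42 m/s
Subgeostrophic (V < V_g = 10 m/s), as expected around a low.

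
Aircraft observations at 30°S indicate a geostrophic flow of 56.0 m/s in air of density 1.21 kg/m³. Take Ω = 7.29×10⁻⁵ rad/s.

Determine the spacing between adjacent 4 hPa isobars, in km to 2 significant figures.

Coriolis parameter at 30°S:
f = 2Ω sin φ = 2 × 7.29×10⁻⁵ × sin 30° = 7.29×10⁻⁵ s⁻¹
Geostrophic balance rearranged: |∂P/∂n| = f ρ V_g
|∂P/∂n| = 7.29×10⁻⁵ × 1.21 × 56.0 = 4.94×10⁻³ Pa/m
Isobar spacing: Δn = ΔP/|∂P/∂n| = 400 Pa / 4.94×10⁻³ Pa/m = 80977 m ≈ 81 km

81 km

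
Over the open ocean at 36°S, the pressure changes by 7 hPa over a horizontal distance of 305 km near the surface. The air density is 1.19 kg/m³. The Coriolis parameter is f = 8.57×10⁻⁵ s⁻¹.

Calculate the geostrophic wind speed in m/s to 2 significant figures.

23 m/s

Pressure gradient: |∂P/∂n| = 700 Pa / 305000 m = 2.30×10⁻³ Pa/m
Geostrophic balance (pressure-gradient force = Coriolis force):
V_g = (1/(fρ)) |∂P/∂n| = 2.30×10⁻³ / (8.57×10⁻⁵ × 1.19) = 22.5 m/s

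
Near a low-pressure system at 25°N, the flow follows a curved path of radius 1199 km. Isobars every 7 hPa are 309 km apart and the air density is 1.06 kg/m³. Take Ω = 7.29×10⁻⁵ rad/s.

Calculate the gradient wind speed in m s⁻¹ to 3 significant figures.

Coriolis parameter at 25°N:
f = 2Ω sin φ = 2 × 7.29×10⁻⁵ × sin 25° = 6.16×10⁻⁵ s⁻¹
Pressure gradient: |∂P/∂n| = 700 Pa / 309000 m = 2.27×10⁻³ Pa/m
Geostrophic speed: V_g = |∂P/∂n|/(fρ) = 2.27×10⁻³/(6.16×10⁻⁵ × 1.06) = 34.7 m/s
Around a low, centrifugal force acts outward with Coriolis, so pressure-gradient force balances both:
(1/ρ)|∂P/∂n| = fV + V²/R  →  V² + fR·V − fR·V_g = 0
With fR = 6.16×10⁻⁵ × 1199×10³ m = 73.9 m/s:
V = [−fR + √((fR)² + 4 fR V_g)]/2 = [−73.9 + √(73.9² + 4×73.9×34.7)]/2 = 25.7 m/s
Subgeostrophic (V < V_g = 34.7 m/s), as expected around a low.

25.7 m s⁻¹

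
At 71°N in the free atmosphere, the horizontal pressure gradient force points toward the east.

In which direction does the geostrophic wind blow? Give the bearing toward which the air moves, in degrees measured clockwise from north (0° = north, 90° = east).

The pressure-gradient force points toward the east (bearing 090°).
Geostrophic balance: in the Northern Hemisphere the Coriolis force deflects motion to the right, so the geostrophic wind blows 90° to the right of the pressure-gradient force (low pressure on the left).
Rotating 090° by 90° clockwise gives 180° — the wind blows toward the south.

180°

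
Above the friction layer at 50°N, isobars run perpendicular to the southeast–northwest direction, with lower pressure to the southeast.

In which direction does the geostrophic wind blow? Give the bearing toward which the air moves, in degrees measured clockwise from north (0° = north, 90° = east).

The pressure-gradient force points toward the southeast (bearing 135°).
Geostrophic balance: in the Northern Hemisphere the Coriolis force deflects motion to the right, so the geostrophic wind blows 90° to the right of the pressure-gradient force (low pressure on the left).
Rotating 135° by 90° clockwise gives 225° — the wind blows toward the southwest.

225°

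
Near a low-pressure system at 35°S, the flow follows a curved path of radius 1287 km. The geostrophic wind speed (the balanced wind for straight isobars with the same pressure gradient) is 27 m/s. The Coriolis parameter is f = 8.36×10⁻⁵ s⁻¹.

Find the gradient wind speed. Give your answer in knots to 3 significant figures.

43.5 knots

Around a low, centrifugal force acts outward with Coriolis, so pressure-gradient force balances both:
(1/ρ)|∂P/∂n| = fV + V²/R  →  V² + fR·V − fR·V_g = 0
With fR = 8.36×10⁻⁵ × 1287×10³ m = 108 m/s:
V = [−fR + √((fR)² + 4 fR V_g)]/2 = [−108 + √(108² + 4×108×27)]/2 = 22.4 m/s
Subgeostrophic (V < V_g = 27 m/s), as expected around a low.
Converting: 22.4 m/s × 1.944 = 43.5 knots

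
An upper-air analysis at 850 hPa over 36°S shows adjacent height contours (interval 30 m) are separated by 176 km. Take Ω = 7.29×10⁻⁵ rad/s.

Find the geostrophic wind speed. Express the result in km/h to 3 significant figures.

70.2 km/h

Coriolis parameter at 36°S:
f = 2Ω sin φ = 2 × 7.29×10⁻⁵ × sin 36° = 8.57×10⁻⁵ s⁻¹
Height gradient: |∂Z/∂n| = 30 m / 176000 m = 1.70×10⁻⁴
On a pressure surface, geostrophic balance gives V_g = (g/f)|∂Z/∂n|:
V_g = 9.81 × 1.70×10⁻⁴ / 8.57×10⁻⁵ = 19.5 m/s
Converting: 19.5 m/s × 3.6 = 70.2 km/h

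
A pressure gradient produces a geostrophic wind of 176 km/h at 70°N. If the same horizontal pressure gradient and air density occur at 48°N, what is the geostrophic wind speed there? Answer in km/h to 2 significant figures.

With the same pressure gradient and density, V_g ∝ 1/f ∝ 1/sin φ.
V₂ = V₁ · sin φ₁ / sin φ₂ = 176 × sin 70° / sin 48°
V₂ = 176 × 0.9397/0.7431 = 220 km/h

220 km/h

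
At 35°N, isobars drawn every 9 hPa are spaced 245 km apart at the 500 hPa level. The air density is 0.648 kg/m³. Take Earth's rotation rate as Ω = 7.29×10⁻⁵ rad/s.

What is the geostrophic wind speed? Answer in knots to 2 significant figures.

Coriolis parameter at 35°N:
f = 2Ω sin φ = 2 × 7.29×10⁻⁵ × sin 35° = 8.36×10⁻⁵ s⁻¹
Pressure gradient: |∂P/∂n| = 900 Pa / 245000 m = 3.67×10⁻³ Pa/m
Geostrophic balance (pressure-gradient force = Coriolis force):
V_g = (1/(fρ)) |∂P/∂n| = 3.67×10⁻³ / (8.36×10⁻⁵ × 0.648) = 67.8 m/s
Converting: 67.8 m/s × 1.944 = 130 knots

130 knots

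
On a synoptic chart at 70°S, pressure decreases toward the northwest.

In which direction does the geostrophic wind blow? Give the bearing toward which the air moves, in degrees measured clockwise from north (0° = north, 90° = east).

The pressure-gradient force points toward the northwest (bearing 315°).
Geostrophic balance: in the Southern Hemisphere the Coriolis force deflects motion to the left, so the geostrophic wind blows 90° to the left of the pressure-gradient force (low pressure on the right).
Rotating 315° by 90° counterclockwise gives 225° — the wind blows toward the southwest.

225°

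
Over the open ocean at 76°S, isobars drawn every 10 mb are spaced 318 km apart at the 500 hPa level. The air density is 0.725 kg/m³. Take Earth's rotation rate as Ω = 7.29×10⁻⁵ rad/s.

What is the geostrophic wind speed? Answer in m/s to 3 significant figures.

Coriolis parameter at 76°S:
f = 2Ω sin φ = 2 × 7.29×10⁻⁵ × sin 76° = 1.41×10⁻⁴ s⁻¹
Pressure gradient: |∂P/∂n| = 1000 Pa / 318000 m = 3.14×10⁻³ Pa/m
Geostrophic balance (pressure-gradient force = Coriolis force):
V_g = (1/(fρ)) |∂P/∂n| = 3.14×10⁻³ / (1.41×10⁻⁴ × 0.725) = 30.7 m/s

30.7 m/s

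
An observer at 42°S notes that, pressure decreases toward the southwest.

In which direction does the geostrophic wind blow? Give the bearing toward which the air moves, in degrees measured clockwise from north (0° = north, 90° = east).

The pressure-gradient force points toward the southwest (bearing 225°).
Geostrophic balance: in the Southern Hemisphere the Coriolis force deflects motion to the left, so the geostrophic wind blows 90° to the left of the pressure-gradient force (low pressure on the right).
Rotating 225° by 90° counterclockwise gives 135° — the wind blows toward the southeast.

135°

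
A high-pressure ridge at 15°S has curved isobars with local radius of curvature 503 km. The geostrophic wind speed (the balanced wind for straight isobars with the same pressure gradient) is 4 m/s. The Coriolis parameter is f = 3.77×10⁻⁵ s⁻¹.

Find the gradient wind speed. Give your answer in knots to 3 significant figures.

11.1 knots

Around a high, pressure-gradient force acts outward with centrifugal, so Coriolis balances both:
fV = (1/ρ)|∂P/∂n| + V²/R  →  V² − fR·V + fR·V_g = 0
With fR = 3.77×10⁻⁵ × 503×10³ m = 19.0 m/s:
V = [fR − √((fR)² − 4 fR V_g)]/2 = [19.0 − √(19.0² − 4×19.0×4)]/2 = 5.73 m/s
Supergeostrophic (V > V_g = 4 m/s), as expected around a high.
Converting: 5.73 m/s × 1.944 = 11.1 knots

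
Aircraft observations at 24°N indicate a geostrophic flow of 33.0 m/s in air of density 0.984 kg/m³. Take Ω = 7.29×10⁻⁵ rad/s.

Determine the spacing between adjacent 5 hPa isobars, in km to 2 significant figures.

Coriolis parameter at 24°N:
f = 2Ω sin φ = 2 × 7.29×10⁻⁵ × sin 24° = 5.93×10⁻⁵ s⁻¹
Geostrophic balance rearranged: |∂P/∂n| = f ρ V_g
|∂P/∂n| = 5.93×10⁻⁵ × 0.984 × 33.0 = 1.93×10⁻³ Pa/m
Isobar spacing: Δn = ΔP/|∂P/∂n| = 500 Pa / 1.93×10⁻³ Pa/m = 259651 m ≈ 260 km

260 km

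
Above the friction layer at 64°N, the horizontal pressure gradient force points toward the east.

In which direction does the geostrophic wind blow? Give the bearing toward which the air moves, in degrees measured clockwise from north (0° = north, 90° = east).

The pressure-gradient force points toward the east (bearing 090°).
Geostrophic balance: in the Northern Hemisphere the Coriolis force deflects motion to the right, so the geostrophic wind blows 90° to the right of the pressure-gradient force (low pressure on the left).
Rotating 090° by 90° clockwise gives 180° — the wind blows toward the south.

180°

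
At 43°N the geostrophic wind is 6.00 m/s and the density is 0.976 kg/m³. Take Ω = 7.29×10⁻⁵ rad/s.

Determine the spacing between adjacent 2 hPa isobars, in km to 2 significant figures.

340 km

Coriolis parameter at 43°N:
f = 2Ω sin φ = 2 × 7.29×10⁻⁵ × sin 43° = 9.94×10⁻⁵ s⁻¹
Geostrophic balance rearranged: |∂P/∂n| = f ρ V_g
|∂P/∂n| = 9.94×10⁻⁵ × 0.976 × 6.00 = 5.82×10⁻⁴ Pa/m
Isobar spacing: Δn = ΔP/|∂P/∂n| = 200 Pa / 5.82×10⁻⁴ Pa/m = 343469 m ≈ 340 km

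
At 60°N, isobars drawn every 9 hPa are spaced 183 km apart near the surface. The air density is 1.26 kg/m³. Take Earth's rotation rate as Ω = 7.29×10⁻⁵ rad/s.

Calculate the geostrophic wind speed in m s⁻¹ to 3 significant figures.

30.9 m s⁻¹

Coriolis parameter at 60°N:
f = 2Ω sin φ = 2 × 7.29×10⁻⁵ × sin 60° = 1.26×10⁻⁴ s⁻¹
Pressure gradient: |∂P/∂n| = 900 Pa / 183000 m = 4.92×10⁻³ Pa/m
Geostrophic balance (pressure-gradient force = Coriolis force):
V_g = (1/(fρ)) |∂P/∂n| = 4.92×10⁻³ / (1.26×10⁻⁴ × 1.26) = 30.9 m/s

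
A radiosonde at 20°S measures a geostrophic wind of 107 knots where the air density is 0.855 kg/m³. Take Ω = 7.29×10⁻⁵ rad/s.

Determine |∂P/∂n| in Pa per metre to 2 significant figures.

2.3×10⁻³ Pa/m

Coriolis parameter at 20°S:
f = 2Ω sin φ = 2 × 7.29×10⁻⁵ × sin 20° = 4.99×10⁻⁵ s⁻¹
Wind speed in SI: 107 knots = 55.0 m/s
Geostrophic balance rearranged: |∂P/∂n| = f ρ V_g
|∂P/∂n| = 4.99×10⁻⁵ × 0.855 × 55.0 = 2.35×10⁻³ Pa/m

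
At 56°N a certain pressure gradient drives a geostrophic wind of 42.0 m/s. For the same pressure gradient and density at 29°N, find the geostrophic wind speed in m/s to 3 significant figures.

71.8 m/s

With the same pressure gradient and density, V_g ∝ 1/f ∝ 1/sin φ.
V₂ = V₁ · sin φ₁ / sin φ₂ = 42.0 × sin 56° / sin 29°
V₂ = 42.0 × 0.8290/0.4848 = 71.8 m/s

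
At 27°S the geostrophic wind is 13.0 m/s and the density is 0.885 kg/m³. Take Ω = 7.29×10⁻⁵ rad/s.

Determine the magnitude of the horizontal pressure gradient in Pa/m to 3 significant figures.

7.62×10⁻⁴ Pa/m

Coriolis parameter at 27°S:
f = 2Ω sin φ = 2 × 7.29×10⁻⁵ × sin 27° = 6.62×10⁻⁵ s⁻¹
Geostrophic balance rearranged: |∂P/∂n| = f ρ V_g
|∂P/∂n| = 6.62×10⁻⁵ × 0.885 × 13.0 = 7.62×10⁻⁴ Pa/m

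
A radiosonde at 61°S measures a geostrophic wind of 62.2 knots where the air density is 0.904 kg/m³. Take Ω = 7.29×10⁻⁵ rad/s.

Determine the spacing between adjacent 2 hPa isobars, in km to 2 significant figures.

54 km

Coriolis parameter at 61°S:
f = 2Ω sin φ = 2 × 7.29×10⁻⁵ × sin 61° = 1.28×10⁻⁴ s⁻¹
Wind speed in SI: 62.2 knots = 32.0 m/s
Geostrophic balance rearranged: |∂P/∂n| = f ρ V_g
|∂P/∂n| = 1.28×10⁻⁴ × 0.904 × 32.0 = 3.69×10⁻³ Pa/m
Isobar spacing: Δn = ΔP/|∂P/∂n| = 200 Pa / 3.69×10⁻³ Pa/m = 54220 m ≈ 54 km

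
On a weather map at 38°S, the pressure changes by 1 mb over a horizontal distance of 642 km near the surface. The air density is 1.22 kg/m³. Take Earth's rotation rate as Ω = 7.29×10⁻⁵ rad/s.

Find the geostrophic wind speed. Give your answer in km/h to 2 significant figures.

5.1 km/h

Coriolis parameter at 38°S:
f = 2Ω sin φ = 2 × 7.29×10⁻⁵ × sin 38° = 8.98×10⁻⁵ s⁻¹
Pressure gradient: |∂P/∂n| = 100 Pa / 642000 m = 1.56×10⁻⁴ Pa/m
Geostrophic balance (pressure-gradient force = Coriolis force):
V_g = (1/(fρ)) |∂P/∂n| = 1.56×10⁻⁴ / (8.98×10⁻⁵ × 1.22) = 1.42 m/s
Converting: 1.42 m/s × 3.6 = 5.1 km/h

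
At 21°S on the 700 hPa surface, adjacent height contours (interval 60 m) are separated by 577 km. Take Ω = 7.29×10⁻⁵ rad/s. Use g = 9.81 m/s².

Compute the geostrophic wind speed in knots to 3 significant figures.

38.0 knots

Coriolis parameter at 21°S:
f = 2Ω sin φ = 2 × 7.29×10⁻⁵ × sin 21° = 5.23×10⁻⁵ s⁻¹
Height gradient: |∂Z/∂n| = 60 m / 577000 m = 1.04×10⁻⁴
On a pressure surface, geostrophic balance gives V_g = (g/f)|∂Z/∂n|:
V_g = 9.81 × 1.04×10⁻⁴ / 5.23×10⁻⁵ = 19.5 m/s
Converting: 19.5 m/s × 1.944 = 38.0 knots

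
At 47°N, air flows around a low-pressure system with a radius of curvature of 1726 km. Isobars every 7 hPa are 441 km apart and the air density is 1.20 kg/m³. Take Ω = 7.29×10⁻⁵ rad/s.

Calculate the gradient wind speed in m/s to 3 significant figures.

11.7 m/s

Coriolis parameter at 47°N:
f = 2Ω sin φ = 2 × 7.29×10⁻⁵ × sin 47° = 1.07×10⁻⁴ s⁻¹
Pressure gradient: |∂P/∂n| = 700 Pa / 441000 m = 1.59×10⁻³ Pa/m
Geostrophic speed: V_g = |∂P/∂n|/(fρ) = 1.59×10⁻³/(1.07×10⁻⁴ × 1.20) = 12.4 m/s
Around a low, centrifugal force acts outward with Coriolis, so pressure-gradient force balances both:
(1/ρ)|∂P/∂n| = fV + V²/R  →  V² + fR·V − fR·V_g = 0
With fR = 1.07×10⁻⁴ × 1726×10³ m = 184 m/s:
V = [−fR + √((fR)² + 4 fR V_g)]/2 = [−184 + √(184² + 4×184×12.4)]/2 = 11.7 m/s
Subgeostrophic (V < V_g = 12.4 m/s), as expected around a low.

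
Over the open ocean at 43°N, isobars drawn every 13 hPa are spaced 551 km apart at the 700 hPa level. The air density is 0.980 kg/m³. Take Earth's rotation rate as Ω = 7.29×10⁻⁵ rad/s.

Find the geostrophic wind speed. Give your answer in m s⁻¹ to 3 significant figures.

Coriolis parameter at 43°N:
f = 2Ω sin φ = 2 × 7.29×10⁻⁵ × sin 43° = 9.94×10⁻⁵ s⁻¹
Pressure gradient: |∂P/∂n| = 1300 Pa / 551000 m = 2.36×10⁻³ Pa/m
Geostrophic balance (pressure-gradient force = Coriolis force):
V_g = (1/(fρ)) |∂P/∂n| = 2.36×10⁻³ / (9.94×10⁻⁵ × 0.980) = 24.2 m/s

24.2 m s⁻¹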